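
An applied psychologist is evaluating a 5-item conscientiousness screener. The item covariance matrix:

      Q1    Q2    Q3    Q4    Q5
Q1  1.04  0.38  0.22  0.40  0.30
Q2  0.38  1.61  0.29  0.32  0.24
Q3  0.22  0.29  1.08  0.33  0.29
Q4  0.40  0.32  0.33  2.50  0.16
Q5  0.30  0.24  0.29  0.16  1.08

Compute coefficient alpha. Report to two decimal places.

Σσ²ᵢ = 1.04 + 1.61 + 1.08 + 2.50 + 1.08 = 7.31
Σ_{i<j} σ_ij = 2.93
total variance = 7.31 + 2 × 2.93 = 13.17
α = (k/(k−1))·(1 − Σσ²ᵢ/total variance) = (5/4)·(1 − 7.31/13.17) = 0.56

coefficient alpha = 0.56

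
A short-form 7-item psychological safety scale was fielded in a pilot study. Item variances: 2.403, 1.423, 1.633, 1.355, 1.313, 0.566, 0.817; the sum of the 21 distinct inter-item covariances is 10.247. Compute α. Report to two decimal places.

ΣVar(i) = 2.403 + 1.423 + 1.633 + 1.355 + 1.313 + 0.566 + 0.817 = 9.510
Sum of distinct covariances = 10.247
σ²_total = ΣVar(i) + 2·Σcov = 9.510 + 2 × 10.247 = 30.004
α = (7/6)·(1 − 9.510/30.004) = 0.80

α = 0.80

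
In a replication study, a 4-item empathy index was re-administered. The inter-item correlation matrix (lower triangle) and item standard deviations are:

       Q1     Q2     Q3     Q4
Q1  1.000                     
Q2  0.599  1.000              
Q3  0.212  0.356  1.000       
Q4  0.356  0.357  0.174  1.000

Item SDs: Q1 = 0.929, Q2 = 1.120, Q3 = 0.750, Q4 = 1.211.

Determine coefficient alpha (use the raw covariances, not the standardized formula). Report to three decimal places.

Σσ²ᵢ = 0.929² + 1.120² + 0.750² + 1.211² = 4.1465
Covariances σ_ij = r_ij · s_i · s_j:
  σ(Q1,Q2) = 0.599 × 0.929 × 1.120 = 0.6232
  σ(Q1,Q3) = 0.212 × 0.929 × 0.750 = 0.1477
  σ(Q1,Q4) = 0.356 × 0.929 × 1.211 = 0.4005
  σ(Q2,Q3) = 0.356 × 1.120 × 0.750 = 0.2990
  σ(Q2,Q4) = 0.357 × 1.120 × 1.211 = 0.4842
  σ(Q3,Q4) = 0.174 × 0.750 × 1.211 = 0.1580
σ²_T = Σσ²ᵢ + 2·Σσ_ij = 4.1465 + 2 × 2.1126 = 8.3717
α = (4/3)·(1 − 4.1465/8.3717) = 0.673

coefficient alpha = 0.673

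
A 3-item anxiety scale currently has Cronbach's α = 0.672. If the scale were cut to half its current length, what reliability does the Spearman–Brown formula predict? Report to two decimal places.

predicted reliability = 0.51

Length factor m = 1/2
α' = m·α / (1 − (1−m)·α)
   = 1/2 × 0.672 / (1 − (1 − 1/2) × 0.672)
   = 0.3360 / 0.6640 = 0.51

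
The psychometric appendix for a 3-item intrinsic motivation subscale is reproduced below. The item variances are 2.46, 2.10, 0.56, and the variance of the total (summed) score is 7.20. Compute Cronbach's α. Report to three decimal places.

Σσᵢ² = 2.46 + 2.10 + 0.56 = 5.12
α = (k/(k−1))·(1 − Σσᵢ²/total variance) = (3/2)·(1 − 5.12/7.20) = 0.433

Cronbach's α = 0.433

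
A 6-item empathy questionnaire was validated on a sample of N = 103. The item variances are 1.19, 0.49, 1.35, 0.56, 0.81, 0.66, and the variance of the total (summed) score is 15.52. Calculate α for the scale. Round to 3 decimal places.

sum of item variances = 1.19 + 0.49 + 1.35 + 0.56 + 0.81 + 0.66 = 5.06
α = (k/(k−1))·(1 − sum of item variances/σ²_T) = (6/5)·(1 − 5.06/15.52) = 0.809

α = 0.809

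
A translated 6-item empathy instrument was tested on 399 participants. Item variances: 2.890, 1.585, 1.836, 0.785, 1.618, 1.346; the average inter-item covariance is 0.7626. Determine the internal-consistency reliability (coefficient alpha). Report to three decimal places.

α = 0.833

sum of item variances = 2.890 + 1.585 + 1.836 + 0.785 + 1.618 + 1.346 = 10.060
Sum of the 15 distinct covariances = 15 × 0.7626 = 11.4390
Var(T) = sum of item variances + 2·Σcov = 10.060 + 2 × 11.4390 = 32.9380
α = (6/5)·(1 − 10.060/32.9380) = 0.833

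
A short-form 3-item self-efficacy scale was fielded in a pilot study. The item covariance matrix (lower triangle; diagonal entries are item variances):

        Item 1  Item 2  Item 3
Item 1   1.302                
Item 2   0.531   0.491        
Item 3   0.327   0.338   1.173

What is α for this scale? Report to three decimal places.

α = 0.670

sum of item variances = 1.302 + 0.491 + 1.173 = 2.966
Sum of off-diagonal covariances = 1.196
total variance = 2.966 + 2 × 1.196 = 5.358
α = (k/(k−1))·(1 − sum of item variances/total variance) = (3/2)·(1 − 2.966/5.358) = 0.670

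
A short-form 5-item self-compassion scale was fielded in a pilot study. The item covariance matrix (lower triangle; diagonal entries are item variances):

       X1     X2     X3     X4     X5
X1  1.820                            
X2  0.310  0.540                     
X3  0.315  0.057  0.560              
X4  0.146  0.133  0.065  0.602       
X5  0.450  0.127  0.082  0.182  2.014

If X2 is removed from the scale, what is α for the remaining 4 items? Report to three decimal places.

α = 0.442

Remaining items: X1, X3, X4, X5 (k = 4).
ΣVar(i) = 1.820 + 0.560 + 0.602 + 2.014 = 4.996
σ²_T = 4.996 + 2 × 1.240 = 7.476
α (item deleted) = (4/3)·(1 − 4.996/7.476) = 0.442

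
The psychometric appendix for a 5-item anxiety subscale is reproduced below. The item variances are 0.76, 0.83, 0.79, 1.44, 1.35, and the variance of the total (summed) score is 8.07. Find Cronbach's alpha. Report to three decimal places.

Σσᵢ² = 0.76 + 0.83 + 0.79 + 1.44 + 1.35 = 5.17
α = (k/(k−1))·(1 − Σσᵢ²/σ²_T) = (5/4)·(1 − 5.17/8.07) = 0.449

α = 0.449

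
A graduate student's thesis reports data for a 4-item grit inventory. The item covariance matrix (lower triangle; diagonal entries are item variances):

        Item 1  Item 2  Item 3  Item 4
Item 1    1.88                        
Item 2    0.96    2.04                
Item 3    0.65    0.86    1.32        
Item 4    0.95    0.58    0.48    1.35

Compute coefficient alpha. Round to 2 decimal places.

sum of item variances = 1.88 + 2.04 + 1.32 + 1.35 = 6.59
Sum of off-diagonal covariances = 4.48
σ²_T = 6.59 + 2 × 4.48 = 15.55
α = (k/(k−1))·(1 − sum of item variances/σ²_T) = (4/3)·(1 − 6.59/15.55) = 0.77

α = 0.77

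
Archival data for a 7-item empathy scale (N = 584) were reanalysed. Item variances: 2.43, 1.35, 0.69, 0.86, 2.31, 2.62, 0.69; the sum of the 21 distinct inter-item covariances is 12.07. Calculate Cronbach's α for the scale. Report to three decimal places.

α = 0.803

Σσ²ᵢ = 2.43 + 1.35 + 0.69 + 0.86 + 2.31 + 2.62 + 0.69 = 10.95
Sum of distinct covariances = 12.07
Var(T) = Σσ²ᵢ + 2·Σcov = 10.95 + 2 × 12.07 = 35.09
α = (7/6)·(1 − 10.95/35.09) = 0.803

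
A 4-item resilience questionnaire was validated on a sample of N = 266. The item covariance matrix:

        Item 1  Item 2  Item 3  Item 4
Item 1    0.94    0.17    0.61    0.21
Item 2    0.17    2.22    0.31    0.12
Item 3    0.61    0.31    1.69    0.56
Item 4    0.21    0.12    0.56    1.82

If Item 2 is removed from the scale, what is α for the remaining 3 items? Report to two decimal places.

Remaining items: Item 1, Item 3, Item 4 (k = 3).
Σσᵢ² = 0.94 + 1.69 + 1.82 = 4.45
σ²_total = 4.45 + 2 × 1.38 = 7.21
α (item deleted) = (3/2)·(1 − 4.45/7.21) = 0.57

α = 0.57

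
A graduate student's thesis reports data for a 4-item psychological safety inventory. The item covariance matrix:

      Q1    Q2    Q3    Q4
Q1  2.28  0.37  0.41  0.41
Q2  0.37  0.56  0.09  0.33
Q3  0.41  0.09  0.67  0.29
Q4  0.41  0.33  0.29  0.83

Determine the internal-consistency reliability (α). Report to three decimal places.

α = 0.622

sum of item variances = 2.28 + 0.56 + 0.67 + 0.83 = 4.34
Sum of off-diagonal covariances = 1.90
σ²_total = 4.34 + 2 × 1.90 = 8.14
α = (k/(k−1))·(1 − sum of item variances/σ²_total) = (4/3)·(1 − 4.34/8.14) = 0.622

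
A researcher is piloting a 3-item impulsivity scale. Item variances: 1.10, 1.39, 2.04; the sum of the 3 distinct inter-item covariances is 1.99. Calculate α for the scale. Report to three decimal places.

α = 0.702

Σσ²ᵢ = 1.10 + 1.39 + 2.04 = 4.53
Sum of distinct covariances = 1.99
total variance = Σσ²ᵢ + 2·Σcov = 4.53 + 2 × 1.99 = 8.51
α = (3/2)·(1 − 4.53/8.51) = 0.702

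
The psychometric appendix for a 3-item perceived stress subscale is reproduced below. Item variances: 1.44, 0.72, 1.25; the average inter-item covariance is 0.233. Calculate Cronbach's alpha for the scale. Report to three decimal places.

α = 0.436

ΣVar(i) = 1.44 + 0.72 + 1.25 = 3.41
Sum of the 3 distinct covariances = 3 × 0.233 = 0.699
σ²_total = ΣVar(i) + 2·Σcov = 3.41 + 2 × 0.699 = 4.808
α = (3/2)·(1 − 3.41/4.808) = 0.436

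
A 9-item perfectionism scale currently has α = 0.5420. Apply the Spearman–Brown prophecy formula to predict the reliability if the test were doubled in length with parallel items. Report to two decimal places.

Length factor m = 2
α' = m·α / (1 + (m−1)·α)
   = 2 × 0.5420 / (1 + (2 − 1) × 0.5420)
   = 1.0840 / 1.5420 = 0.70

predicted reliability = 0.70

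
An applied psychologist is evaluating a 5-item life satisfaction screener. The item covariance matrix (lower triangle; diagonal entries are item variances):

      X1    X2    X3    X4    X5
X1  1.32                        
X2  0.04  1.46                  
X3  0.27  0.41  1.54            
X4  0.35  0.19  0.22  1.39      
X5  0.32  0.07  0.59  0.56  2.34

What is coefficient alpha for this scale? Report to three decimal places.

α = 0.536

Σσ²ᵢ = 1.32 + 1.46 + 1.54 + 1.39 + 2.34 = 8.05
Sum of the distinct covariances = 3.02
σ²_total = 8.05 + 2 × 3.02 = 14.09
α = (k/(k−1))·(1 − Σσ²ᵢ/σ²_total) = (5/4)·(1 − 8.05/14.09) = 0.536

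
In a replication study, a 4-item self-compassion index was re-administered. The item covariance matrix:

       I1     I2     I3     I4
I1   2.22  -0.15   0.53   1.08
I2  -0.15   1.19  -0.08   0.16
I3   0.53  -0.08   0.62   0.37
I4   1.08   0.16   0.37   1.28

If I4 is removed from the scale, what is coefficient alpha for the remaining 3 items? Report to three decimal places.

α = 0.194

Remaining items: I1, I2, I3 (k = 3).
ΣVar(i) = 2.22 + 1.19 + 0.62 = 4.03
σ²_total = 4.03 + 2 × 0.30 = 4.63
α (item deleted) = (3/2)·(1 − 4.03/4.63) = 0.194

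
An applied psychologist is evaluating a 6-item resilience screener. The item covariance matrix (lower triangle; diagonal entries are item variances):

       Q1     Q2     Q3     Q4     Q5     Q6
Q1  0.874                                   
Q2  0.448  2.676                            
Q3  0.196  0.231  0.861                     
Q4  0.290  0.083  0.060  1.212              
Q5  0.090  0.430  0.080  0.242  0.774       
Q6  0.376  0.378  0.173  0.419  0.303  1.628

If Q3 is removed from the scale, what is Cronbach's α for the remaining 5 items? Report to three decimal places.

Remaining items: Q1, Q2, Q4, Q5, Q6 (k = 5).
Σσ²ᵢ = 0.874 + 2.676 + 1.212 + 0.774 + 1.628 = 7.164
σ²_total = 7.164 + 2 × 3.059 = 13.282
α (item deleted) = (5/4)·(1 − 7.164/13.282) = 0.576

Cronbach's α = 0.576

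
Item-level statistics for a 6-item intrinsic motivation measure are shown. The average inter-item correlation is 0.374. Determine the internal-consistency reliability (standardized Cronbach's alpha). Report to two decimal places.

α = 0.78

Standardized α = k·r̄ / (1 + (k−1)·r̄) = 6 × 0.374 / (1 + 5 × 0.374)
  = 2.2440 / 2.8700 = 0.78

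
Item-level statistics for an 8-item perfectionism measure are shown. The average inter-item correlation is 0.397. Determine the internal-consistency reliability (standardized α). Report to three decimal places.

α = 0.840

Standardized α = k·r̄ / (1 + (k−1)·r̄) = 8 × 0.397 / (1 + 7 × 0.397)
  = 3.1760 / 3.7790 = 0.840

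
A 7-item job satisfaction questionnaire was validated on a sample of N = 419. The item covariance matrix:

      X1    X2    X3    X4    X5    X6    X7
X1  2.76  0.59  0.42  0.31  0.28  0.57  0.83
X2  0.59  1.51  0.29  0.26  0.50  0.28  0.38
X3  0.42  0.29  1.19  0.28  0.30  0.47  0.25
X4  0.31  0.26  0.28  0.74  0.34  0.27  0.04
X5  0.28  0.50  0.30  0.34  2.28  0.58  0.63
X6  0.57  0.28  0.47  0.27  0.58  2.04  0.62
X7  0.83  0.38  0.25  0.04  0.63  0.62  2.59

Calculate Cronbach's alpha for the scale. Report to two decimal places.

Σσ²ᵢ = 2.76 + 1.51 + 1.19 + 0.74 + 2.28 + 2.04 + 2.59 = 13.11
Sum of off-diagonal covariances = 8.49
σ²_total = 13.11 + 2 × 8.49 = 30.09
α = (k/(k−1))·(1 − Σσ²ᵢ/σ²_total) = (7/6)·(1 − 13.11/30.09) = 0.66

α = 0.66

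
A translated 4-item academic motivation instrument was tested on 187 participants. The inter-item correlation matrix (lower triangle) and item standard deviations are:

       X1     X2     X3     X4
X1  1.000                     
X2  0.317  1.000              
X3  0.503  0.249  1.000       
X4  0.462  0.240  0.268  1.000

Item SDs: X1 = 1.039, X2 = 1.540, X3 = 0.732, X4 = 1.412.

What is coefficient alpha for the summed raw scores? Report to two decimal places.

coefficient alpha = 0.63

Σσ²ᵢ = 1.039² + 1.540² + 0.732² + 1.412² = 5.9807
Covariances σ_ij = r_ij · s_i · s_j:
  σ(X1,X2) = 0.317 × 1.039 × 1.540 = 0.5072
  σ(X1,X3) = 0.503 × 1.039 × 0.732 = 0.3826
  σ(X1,X4) = 0.462 × 1.039 × 1.412 = 0.6778
  σ(X2,X3) = 0.249 × 1.540 × 0.732 = 0.2807
  σ(X2,X4) = 0.240 × 1.540 × 1.412 = 0.5219
  σ(X3,X4) = 0.268 × 0.732 × 1.412 = 0.2770
σ²_T = Σσ²ᵢ + 2·Σσ_ij = 5.9807 + 2 × 2.6472 = 11.2751
α = (4/3)·(1 − 5.9807/11.2751) = 0.63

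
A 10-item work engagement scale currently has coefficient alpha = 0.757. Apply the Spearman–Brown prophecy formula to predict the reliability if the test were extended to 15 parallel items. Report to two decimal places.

Length factor m = 15/10 = 1.5000
α' = m·α / (1 + (m−1)·α)
   = 15/10 × 0.757 / (1 + (15/10 − 1) × 0.757)
   = 1.1355 / 1.3785 = 0.82

predicted reliability = 0.82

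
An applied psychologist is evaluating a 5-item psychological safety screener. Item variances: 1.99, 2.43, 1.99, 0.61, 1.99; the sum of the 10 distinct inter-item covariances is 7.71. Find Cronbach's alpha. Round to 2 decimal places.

Cronbach's alpha = 0.79

sum of item variances = 1.99 + 2.43 + 1.99 + 0.61 + 1.99 = 9.01
Sum of distinct covariances = 7.71
Var(T) = sum of item variances + 2·Σcov = 9.01 + 2 × 7.71 = 24.43
α = (5/4)·(1 − 9.01/24.43) = 0.79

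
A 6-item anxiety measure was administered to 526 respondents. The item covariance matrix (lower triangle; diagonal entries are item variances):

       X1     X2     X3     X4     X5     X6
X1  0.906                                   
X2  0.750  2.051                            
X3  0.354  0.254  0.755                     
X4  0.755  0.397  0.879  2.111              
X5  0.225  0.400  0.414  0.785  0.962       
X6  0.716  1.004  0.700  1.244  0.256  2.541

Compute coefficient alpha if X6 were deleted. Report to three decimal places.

Remaining items: X1, X2, X3, X4, X5 (k = 5).
Σσ²ᵢ = 0.906 + 2.051 + 0.755 + 2.111 + 0.962 = 6.785
Var(T) = 6.785 + 2 × 5.213 = 17.211
α (item deleted) = (5/4)·(1 − 6.785/17.211) = 0.757

coefficient alpha = 0.757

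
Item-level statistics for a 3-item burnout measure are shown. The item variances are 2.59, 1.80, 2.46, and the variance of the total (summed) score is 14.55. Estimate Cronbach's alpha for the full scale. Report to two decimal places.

ΣVar(i) = 2.59 + 1.80 + 2.46 = 6.85
α = (k/(k−1))·(1 − ΣVar(i)/Var(T)) = (3/2)·(1 − 6.85/14.55) = 0.79

α = 0.79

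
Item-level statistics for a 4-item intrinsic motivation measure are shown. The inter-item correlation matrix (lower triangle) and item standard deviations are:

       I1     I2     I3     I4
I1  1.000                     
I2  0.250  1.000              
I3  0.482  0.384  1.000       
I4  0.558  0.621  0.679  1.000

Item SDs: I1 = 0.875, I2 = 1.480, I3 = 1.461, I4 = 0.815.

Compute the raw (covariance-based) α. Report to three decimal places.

Σσ²ᵢ = 0.875² + 1.480² + 1.461² + 0.815² = 5.7548
Covariances σ_ij = r_ij · s_i · s_j:
  σ(I1,I2) = 0.250 × 0.875 × 1.480 = 0.3237
  σ(I1,I3) = 0.482 × 0.875 × 1.461 = 0.6162
  σ(I1,I4) = 0.558 × 0.875 × 0.815 = 0.3979
  σ(I2,I3) = 0.384 × 1.480 × 1.461 = 0.8303
  σ(I2,I4) = 0.621 × 1.480 × 0.815 = 0.7491
  σ(I3,I4) = 0.679 × 1.461 × 0.815 = 0.8085
σ²_T = Σσ²ᵢ + 2·Σσ_ij = 5.7548 + 2 × 3.7257 = 13.2062
α = (4/3)·(1 − 5.7548/13.2062) = 0.752

α = 0.752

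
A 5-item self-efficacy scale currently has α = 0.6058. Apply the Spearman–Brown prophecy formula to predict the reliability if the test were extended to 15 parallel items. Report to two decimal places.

Length factor m = 15/5 = 3.0000
α' = m·α / (1 + (m−1)·α)
   = 15/5 × 0.6058 / (1 + (15/5 − 1) × 0.6058)
   = 1.8174 / 2.2116 = 0.82

predicted reliability = 0.82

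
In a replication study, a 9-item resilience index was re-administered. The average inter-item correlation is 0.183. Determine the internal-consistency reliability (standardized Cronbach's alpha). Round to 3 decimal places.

standardized Cronbach's alpha = 0.668

Standardized α = k·r̄ / (1 + (k−1)·r̄) = 9 × 0.183 / (1 + 8 × 0.183)
  = 1.6470 / 2.4640 = 0.668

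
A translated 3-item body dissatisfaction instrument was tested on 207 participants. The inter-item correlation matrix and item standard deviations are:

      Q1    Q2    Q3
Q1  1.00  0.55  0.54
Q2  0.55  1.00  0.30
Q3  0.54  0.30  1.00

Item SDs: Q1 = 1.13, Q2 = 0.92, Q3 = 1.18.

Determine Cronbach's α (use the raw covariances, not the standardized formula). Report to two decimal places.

Σσ²ᵢ = 1.13² + 0.92² + 1.18² = 3.5157
Covariances σ_ij = r_ij · s_i · s_j:
  σ(Q1,Q2) = 0.55 × 1.13 × 0.92 = 0.5718
  σ(Q1,Q3) = 0.54 × 1.13 × 1.18 = 0.7200
  σ(Q2,Q3) = 0.30 × 0.92 × 1.18 = 0.3257
σ²_T = Σσ²ᵢ + 2·Σσ_ij = 3.5157 + 2 × 1.6175 = 6.7507
α = (3/2)·(1 − 3.5157/6.7507) = 0.72

α = 0.72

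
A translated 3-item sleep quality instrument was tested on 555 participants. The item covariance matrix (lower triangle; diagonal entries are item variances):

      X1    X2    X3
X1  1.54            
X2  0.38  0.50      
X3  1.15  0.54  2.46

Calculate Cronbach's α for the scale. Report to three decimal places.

Σσᵢ² = 1.54 + 0.50 + 2.46 = 4.50
Σ_{i<j} σ_ij = 2.07
Var(T) = 4.50 + 2 × 2.07 = 8.64
α = (k/(k−1))·(1 − Σσᵢ²/Var(T)) = (3/2)·(1 − 4.50/8.64) = 0.719

Cronbach's α = 0.719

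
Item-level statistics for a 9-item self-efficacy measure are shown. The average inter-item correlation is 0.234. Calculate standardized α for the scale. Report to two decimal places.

standardized α = 0.73

Standardized α = k·r̄ / (1 + (k−1)·r̄) = 9 × 0.234 / (1 + 8 × 0.234)
  = 2.1060 / 2.8720 = 0.73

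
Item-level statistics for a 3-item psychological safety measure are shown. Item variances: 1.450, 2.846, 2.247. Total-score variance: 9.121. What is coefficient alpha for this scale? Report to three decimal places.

Σσᵢ² = 1.450 + 2.846 + 2.247 = 6.543
α = (k/(k−1))·(1 − Σσᵢ²/σ²_total) = (3/2)·(1 − 6.543/9.121) = 0.424

α = 0.424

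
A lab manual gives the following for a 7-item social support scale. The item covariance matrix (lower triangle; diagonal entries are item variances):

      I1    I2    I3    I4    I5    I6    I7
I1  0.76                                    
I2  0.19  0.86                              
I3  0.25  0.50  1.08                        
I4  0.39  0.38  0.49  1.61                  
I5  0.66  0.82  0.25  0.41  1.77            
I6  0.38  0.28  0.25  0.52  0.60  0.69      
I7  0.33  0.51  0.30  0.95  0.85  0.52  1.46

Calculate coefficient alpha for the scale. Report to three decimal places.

sum of item variances = 0.76 + 0.86 + 1.08 + 1.61 + 1.77 + 0.69 + 1.46 = 8.23
Sum of the distinct covariances = 9.83
total variance = 8.23 + 2 × 9.83 = 27.89
α = (k/(k−1))·(1 − sum of item variances/total variance) = (7/6)·(1 − 8.23/27.89) = 0.822

α = 0.822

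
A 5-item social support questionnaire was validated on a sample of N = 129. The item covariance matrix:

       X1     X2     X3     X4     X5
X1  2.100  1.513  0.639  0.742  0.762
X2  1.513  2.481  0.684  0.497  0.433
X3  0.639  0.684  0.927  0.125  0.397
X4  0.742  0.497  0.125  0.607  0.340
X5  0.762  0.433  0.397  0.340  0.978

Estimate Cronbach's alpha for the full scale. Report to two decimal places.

α = 0.79

sum of item variances = 2.100 + 2.481 + 0.927 + 0.607 + 0.978 = 7.093
Sum of the distinct covariances = 6.132
total variance = 7.093 + 2 × 6.132 = 19.357
α = (k/(k−1))·(1 − sum of item variances/total variance) = (5/4)·(1 − 7.093/19.357) = 0.79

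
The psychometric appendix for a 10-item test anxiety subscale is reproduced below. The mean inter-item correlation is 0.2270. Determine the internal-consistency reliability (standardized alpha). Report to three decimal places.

Standardized α = k·r̄ / (1 + (k−1)·r̄) = 10 × 0.2270 / (1 + 9 × 0.2270)
  = 2.2700 / 3.0430 = 0.746

α = 0.746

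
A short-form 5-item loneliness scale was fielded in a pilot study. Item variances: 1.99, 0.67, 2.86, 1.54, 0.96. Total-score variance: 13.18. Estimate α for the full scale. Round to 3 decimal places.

α = 0.489

ΣVar(i) = 1.99 + 0.67 + 2.86 + 1.54 + 0.96 = 8.02
α = (k/(k−1))·(1 − ΣVar(i)/total variance) = (5/4)·(1 − 8.02/13.18) = 0.489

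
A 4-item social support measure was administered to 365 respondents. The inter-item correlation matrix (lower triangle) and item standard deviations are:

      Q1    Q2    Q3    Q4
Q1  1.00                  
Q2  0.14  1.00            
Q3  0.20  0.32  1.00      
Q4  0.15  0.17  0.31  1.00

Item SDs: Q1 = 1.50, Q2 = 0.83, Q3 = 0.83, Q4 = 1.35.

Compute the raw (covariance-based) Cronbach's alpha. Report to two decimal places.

Cronbach's alpha = 0.47

Σσ²ᵢ = 1.50² + 0.83² + 0.83² + 1.35² = 5.4503
Covariances σ_ij = r_ij · s_i · s_j:
  σ(Q1,Q2) = 0.14 × 1.50 × 0.83 = 0.1743
  σ(Q1,Q3) = 0.20 × 1.50 × 0.83 = 0.2490
  σ(Q1,Q4) = 0.15 × 1.50 × 1.35 = 0.3037
  σ(Q2,Q3) = 0.32 × 0.83 × 0.83 = 0.2204
  σ(Q2,Q4) = 0.17 × 0.83 × 1.35 = 0.1905
  σ(Q3,Q4) = 0.31 × 0.83 × 1.35 = 0.3474
σ²_T = Σσ²ᵢ + 2·Σσ_ij = 5.4503 + 2 × 1.4853 = 8.4209
α = (4/3)·(1 − 5.4503/8.4209) = 0.47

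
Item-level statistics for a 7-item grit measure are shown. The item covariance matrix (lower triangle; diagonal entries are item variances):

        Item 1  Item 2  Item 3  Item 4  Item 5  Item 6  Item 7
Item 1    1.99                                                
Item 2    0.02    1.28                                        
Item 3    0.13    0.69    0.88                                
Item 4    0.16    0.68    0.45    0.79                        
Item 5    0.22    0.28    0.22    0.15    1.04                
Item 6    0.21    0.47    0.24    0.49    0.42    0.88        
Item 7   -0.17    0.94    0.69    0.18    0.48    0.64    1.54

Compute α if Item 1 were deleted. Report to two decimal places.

Remaining items: Item 2, Item 3, Item 4, Item 5, Item 6, Item 7 (k = 6).
sum of item variances = 1.28 + 0.88 + 0.79 + 1.04 + 0.88 + 1.54 = 6.41
total variance = 6.41 + 2 × 7.02 = 20.45
α (item deleted) = (6/5)·(1 − 6.41/20.45) = 0.82

α = 0.82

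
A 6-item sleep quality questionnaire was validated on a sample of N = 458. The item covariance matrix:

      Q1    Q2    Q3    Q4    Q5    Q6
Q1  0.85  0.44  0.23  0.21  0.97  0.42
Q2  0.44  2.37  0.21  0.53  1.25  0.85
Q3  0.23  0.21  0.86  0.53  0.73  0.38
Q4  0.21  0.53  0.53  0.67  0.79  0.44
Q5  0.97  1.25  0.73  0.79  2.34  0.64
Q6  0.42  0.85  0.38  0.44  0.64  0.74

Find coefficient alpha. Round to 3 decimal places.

Σσᵢ² = 0.85 + 2.37 + 0.86 + 0.67 + 2.34 + 0.74 = 7.83
Sum of off-diagonal covariances = 8.62
Var(T) = 7.83 + 2 × 8.62 = 25.07
α = (k/(k−1))·(1 − Σσᵢ²/Var(T)) = (6/5)·(1 − 7.83/25.07) = 0.825

coefficient alpha = 0.825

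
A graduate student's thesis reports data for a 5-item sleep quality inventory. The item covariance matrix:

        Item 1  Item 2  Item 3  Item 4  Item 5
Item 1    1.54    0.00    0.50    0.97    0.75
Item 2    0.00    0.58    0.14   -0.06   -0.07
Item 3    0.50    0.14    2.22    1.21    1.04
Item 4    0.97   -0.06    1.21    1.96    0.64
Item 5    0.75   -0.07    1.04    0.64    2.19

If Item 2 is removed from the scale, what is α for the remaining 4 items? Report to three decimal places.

Remaining items: Item 1, Item 3, Item 4, Item 5 (k = 4).
Σσᵢ² = 1.54 + 2.22 + 1.96 + 2.19 = 7.91
σ²_total = 7.91 + 2 × 5.11 = 18.13
α (item deleted) = (4/3)·(1 − 7.91/18.13) = 0.752

α = 0.752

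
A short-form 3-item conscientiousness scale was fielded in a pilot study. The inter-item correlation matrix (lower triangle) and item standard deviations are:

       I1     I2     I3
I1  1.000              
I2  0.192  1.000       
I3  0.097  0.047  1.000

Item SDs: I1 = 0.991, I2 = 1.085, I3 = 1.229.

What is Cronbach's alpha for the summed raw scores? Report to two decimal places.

Cronbach's alpha = 0.26

Σσ²ᵢ = 0.991² + 1.085² + 1.229² = 3.6697
Covariances σ_ij = r_ij · s_i · s_j:
  σ(I1,I2) = 0.192 × 0.991 × 1.085 = 0.2064
  σ(I1,I3) = 0.097 × 0.991 × 1.229 = 0.1181
  σ(I2,I3) = 0.047 × 1.085 × 1.229 = 0.0627
σ²_T = Σσ²ᵢ + 2·Σσ_ij = 3.6697 + 2 × 0.3872 = 4.4441
α = (3/2)·(1 − 3.6697/4.4441) = 0.26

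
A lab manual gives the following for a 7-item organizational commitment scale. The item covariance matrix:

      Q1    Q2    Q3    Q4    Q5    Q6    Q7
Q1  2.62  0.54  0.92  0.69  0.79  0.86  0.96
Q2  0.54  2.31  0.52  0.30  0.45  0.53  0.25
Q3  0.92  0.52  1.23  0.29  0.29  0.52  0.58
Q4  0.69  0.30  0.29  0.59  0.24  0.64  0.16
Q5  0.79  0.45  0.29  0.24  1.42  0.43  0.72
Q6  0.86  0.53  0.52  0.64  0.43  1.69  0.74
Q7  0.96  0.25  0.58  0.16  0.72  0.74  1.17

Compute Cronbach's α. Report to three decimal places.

Cronbach's α = 0.787

Σσᵢ² = 2.62 + 2.31 + 1.23 + 0.59 + 1.42 + 1.69 + 1.17 = 11.03
Σ_{i<j} σ_ij = 11.42
total variance = 11.03 + 2 × 11.42 = 33.87
α = (k/(k−1))·(1 − Σσᵢ²/total variance) = (7/6)·(1 − 11.03/33.87) = 0.787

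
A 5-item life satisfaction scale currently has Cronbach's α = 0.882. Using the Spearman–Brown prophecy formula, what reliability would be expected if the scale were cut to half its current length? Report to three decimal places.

predicted reliability = 0.789

Length factor m = 1/2
α' = m·α / (1 − (1−m)·α)
   = 1/2 × 0.882 / (1 − (1 − 1/2) × 0.882)
   = 0.4410 / 0.5590 = 0.789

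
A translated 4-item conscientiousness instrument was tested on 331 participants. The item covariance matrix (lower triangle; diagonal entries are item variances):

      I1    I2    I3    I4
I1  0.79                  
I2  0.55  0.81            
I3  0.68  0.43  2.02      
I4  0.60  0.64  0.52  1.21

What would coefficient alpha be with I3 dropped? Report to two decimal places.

coefficient alpha = 0.84

Remaining items: I1, I2, I4 (k = 3).
ΣVar(i) = 0.79 + 0.81 + 1.21 = 2.81
Var(T) = 2.81 + 2 × 1.79 = 6.39
α (item deleted) = (3/2)·(1 − 2.81/6.39) = 0.84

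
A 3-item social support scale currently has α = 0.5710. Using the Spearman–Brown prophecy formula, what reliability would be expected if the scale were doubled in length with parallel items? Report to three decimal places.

Length factor m = 2
α' = m·α / (1 + (m−1)·α)
   = 2 × 0.5710 / (1 + (2 − 1) × 0.5710)
   = 1.1420 / 1.5710 = 0.727

predicted reliability = 0.727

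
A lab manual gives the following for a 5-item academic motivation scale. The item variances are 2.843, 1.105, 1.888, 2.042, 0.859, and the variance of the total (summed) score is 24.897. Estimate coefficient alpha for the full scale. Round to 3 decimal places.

α = 0.811

Σσᵢ² = 2.843 + 1.105 + 1.888 + 2.042 + 0.859 = 8.737
α = (k/(k−1))·(1 − Σσᵢ²/σ²_total) = (5/4)·(1 − 8.737/24.897) = 0.811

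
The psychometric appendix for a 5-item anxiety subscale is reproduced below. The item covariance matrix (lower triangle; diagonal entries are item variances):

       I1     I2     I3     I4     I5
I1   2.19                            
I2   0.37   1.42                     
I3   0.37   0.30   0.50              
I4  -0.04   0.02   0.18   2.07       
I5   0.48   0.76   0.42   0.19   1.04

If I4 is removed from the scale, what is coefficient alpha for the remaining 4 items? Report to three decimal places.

α = 0.682

Remaining items: I1, I2, I3, I5 (k = 4).
ΣVar(i) = 2.19 + 1.42 + 0.50 + 1.04 = 5.15
Var(T) = 5.15 + 2 × 2.70 = 10.55
α (item deleted) = (4/3)·(1 − 5.15/10.55) = 0.682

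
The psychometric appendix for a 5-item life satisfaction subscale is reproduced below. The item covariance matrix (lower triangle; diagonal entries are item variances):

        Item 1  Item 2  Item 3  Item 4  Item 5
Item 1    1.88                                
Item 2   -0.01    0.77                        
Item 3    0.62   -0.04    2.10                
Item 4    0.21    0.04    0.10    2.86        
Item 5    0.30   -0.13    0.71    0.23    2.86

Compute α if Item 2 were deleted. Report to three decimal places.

α = 0.412

Remaining items: Item 1, Item 3, Item 4, Item 5 (k = 4).
ΣVar(i) = 1.88 + 2.10 + 2.86 + 2.86 = 9.70
total variance = 9.70 + 2 × 2.17 = 14.04
α (item deleted) = (4/3)·(1 − 9.70/14.04) = 0.412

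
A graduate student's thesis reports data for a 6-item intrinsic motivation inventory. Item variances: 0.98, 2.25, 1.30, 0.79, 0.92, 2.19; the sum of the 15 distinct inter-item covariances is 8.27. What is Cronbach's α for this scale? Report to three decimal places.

Σσ²ᵢ = 0.98 + 2.25 + 1.30 + 0.79 + 0.92 + 2.19 = 8.43
Sum of distinct covariances = 8.27
Var(T) = Σσ²ᵢ + 2·Σcov = 8.43 + 2 × 8.27 = 24.97
α = (6/5)·(1 − 8.43/24.97) = 0.795

Cronbach's α = 0.795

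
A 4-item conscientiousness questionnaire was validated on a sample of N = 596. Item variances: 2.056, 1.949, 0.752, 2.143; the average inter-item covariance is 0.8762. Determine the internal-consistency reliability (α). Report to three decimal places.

α = 0.805

sum of item variances = 2.056 + 1.949 + 0.752 + 2.143 = 6.900
Sum of the 6 distinct covariances = 6 × 0.8762 = 5.2572
σ²_total = sum of item variances + 2·Σcov = 6.900 + 2 × 5.2572 = 17.4144
α = (4/3)·(1 − 6.900/17.4144) = 0.805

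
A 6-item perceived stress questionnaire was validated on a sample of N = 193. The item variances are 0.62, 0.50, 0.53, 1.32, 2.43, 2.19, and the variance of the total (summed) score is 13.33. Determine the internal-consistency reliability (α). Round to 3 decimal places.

Σσ²ᵢ = 0.62 + 0.50 + 0.53 + 1.32 + 2.43 + 2.19 = 7.59
α = (k/(k−1))·(1 − Σσ²ᵢ/σ²_T) = (6/5)·(1 − 7.59/13.33) = 0.517

α = 0.517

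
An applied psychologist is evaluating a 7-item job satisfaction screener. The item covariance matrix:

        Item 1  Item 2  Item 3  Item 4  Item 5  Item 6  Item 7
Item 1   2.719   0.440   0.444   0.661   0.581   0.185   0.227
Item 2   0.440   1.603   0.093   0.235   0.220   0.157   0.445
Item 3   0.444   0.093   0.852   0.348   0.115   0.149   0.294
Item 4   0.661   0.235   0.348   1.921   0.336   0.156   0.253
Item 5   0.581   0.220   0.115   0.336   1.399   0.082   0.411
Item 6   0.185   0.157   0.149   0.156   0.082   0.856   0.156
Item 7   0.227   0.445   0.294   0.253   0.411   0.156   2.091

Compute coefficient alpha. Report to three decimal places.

coefficient alpha = 0.597

ΣVar(i) = 2.719 + 1.603 + 0.852 + 1.921 + 1.399 + 0.856 + 2.091 = 11.441
Sum of the distinct covariances = 5.988
σ²_T = 11.441 + 2 × 5.988 = 23.417
α = (k/(k−1))·(1 − ΣVar(i)/σ²_T) = (7/6)·(1 − 11.441/23.417) = 0.597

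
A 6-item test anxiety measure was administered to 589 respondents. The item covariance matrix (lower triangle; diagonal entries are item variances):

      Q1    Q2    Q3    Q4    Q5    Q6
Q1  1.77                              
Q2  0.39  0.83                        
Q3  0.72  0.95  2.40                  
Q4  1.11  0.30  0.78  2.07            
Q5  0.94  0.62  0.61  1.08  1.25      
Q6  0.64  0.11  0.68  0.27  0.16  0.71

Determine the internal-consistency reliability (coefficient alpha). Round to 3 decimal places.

coefficient alpha = 0.810

Σσ²ᵢ = 1.77 + 0.83 + 2.40 + 2.07 + 1.25 + 0.71 = 9.03
Sum of off-diagonal covariances = 9.36
total variance = 9.03 + 2 × 9.36 = 27.75
α = (k/(k−1))·(1 − Σσ²ᵢ/total variance) = (6/5)·(1 − 9.03/27.75) = 0.810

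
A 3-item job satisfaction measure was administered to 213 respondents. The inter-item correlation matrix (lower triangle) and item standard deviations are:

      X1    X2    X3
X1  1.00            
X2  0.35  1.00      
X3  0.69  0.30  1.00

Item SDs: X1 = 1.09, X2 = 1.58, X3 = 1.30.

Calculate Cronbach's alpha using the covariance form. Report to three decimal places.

Σσ²ᵢ = 1.09² + 1.58² + 1.30² = 5.3745
Covariances σ_ij = r_ij · s_i · s_j:
  σ(X1,X2) = 0.35 × 1.09 × 1.58 = 0.6028
  σ(X1,X3) = 0.69 × 1.09 × 1.30 = 0.9777
  σ(X2,X3) = 0.30 × 1.58 × 1.30 = 0.6162
σ²_T = Σσ²ᵢ + 2·Σσ_ij = 5.3745 + 2 × 2.1967 = 9.7679
α = (3/2)·(1 − 5.3745/9.7679) = 0.675

Cronbach's alpha = 0.675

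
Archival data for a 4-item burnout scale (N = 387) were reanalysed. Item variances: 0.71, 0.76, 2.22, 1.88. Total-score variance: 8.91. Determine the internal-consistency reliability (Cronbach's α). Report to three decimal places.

Cronbach's α = 0.500

ΣVar(i) = 0.71 + 0.76 + 2.22 + 1.88 = 5.57
α = (k/(k−1))·(1 − ΣVar(i)/total variance) = (4/3)·(1 − 5.57/8.91) = 0.500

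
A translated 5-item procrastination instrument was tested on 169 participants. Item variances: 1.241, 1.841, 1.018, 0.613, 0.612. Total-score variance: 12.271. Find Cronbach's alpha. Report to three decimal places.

α = 0.708

ΣVar(i) = 1.241 + 1.841 + 1.018 + 0.613 + 0.612 = 5.325
α = (k/(k−1))·(1 − ΣVar(i)/Var(T)) = (5/4)·(1 − 5.325/12.271) = 0.708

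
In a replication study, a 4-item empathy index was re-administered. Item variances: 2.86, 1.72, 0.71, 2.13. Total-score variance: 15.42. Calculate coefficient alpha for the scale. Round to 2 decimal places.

coefficient alpha = 0.69

Σσ²ᵢ = 2.86 + 1.72 + 0.71 + 2.13 = 7.42
α = (k/(k−1))·(1 − Σσ²ᵢ/σ²_T) = (4/3)·(1 − 7.42/15.42) = 0.69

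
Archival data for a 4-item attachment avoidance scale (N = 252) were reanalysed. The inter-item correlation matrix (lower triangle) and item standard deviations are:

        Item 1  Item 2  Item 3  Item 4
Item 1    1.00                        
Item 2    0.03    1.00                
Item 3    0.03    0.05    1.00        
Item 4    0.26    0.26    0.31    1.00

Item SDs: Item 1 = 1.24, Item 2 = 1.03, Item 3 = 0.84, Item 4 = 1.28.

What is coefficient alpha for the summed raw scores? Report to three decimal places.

coefficient alpha = 0.436

Σσ²ᵢ = 1.24² + 1.03² + 0.84² + 1.28² = 4.9425
Covariances σ_ij = r_ij · s_i · s_j:
  σ(Item 1,Item 2) = 0.03 × 1.24 × 1.03 = 0.0383
  σ(Item 1,Item 3) = 0.03 × 1.24 × 0.84 = 0.0312
  σ(Item 1,Item 4) = 0.26 × 1.24 × 1.28 = 0.4127
  σ(Item 2,Item 3) = 0.05 × 1.03 × 0.84 = 0.0433
  σ(Item 2,Item 4) = 0.26 × 1.03 × 1.28 = 0.3428
  σ(Item 3,Item 4) = 0.31 × 0.84 × 1.28 = 0.3333
σ²_T = Σσ²ᵢ + 2·Σσ_ij = 4.9425 + 2 × 1.2016 = 7.3457
α = (4/3)·(1 − 4.9425/7.3457) = 0.436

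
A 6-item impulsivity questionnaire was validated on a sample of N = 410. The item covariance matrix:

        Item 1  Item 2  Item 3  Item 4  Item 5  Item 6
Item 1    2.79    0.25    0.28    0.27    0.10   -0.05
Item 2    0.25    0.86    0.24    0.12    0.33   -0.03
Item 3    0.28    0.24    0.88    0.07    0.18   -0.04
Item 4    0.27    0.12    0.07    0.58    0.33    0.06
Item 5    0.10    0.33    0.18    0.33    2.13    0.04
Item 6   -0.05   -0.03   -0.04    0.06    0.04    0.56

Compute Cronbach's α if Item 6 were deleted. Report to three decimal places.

Cronbach's α = 0.468

Remaining items: Item 1, Item 2, Item 3, Item 4, Item 5 (k = 5).
ΣVar(i) = 2.79 + 0.86 + 0.88 + 0.58 + 2.13 = 7.24
σ²_total = 7.24 + 2 × 2.17 = 11.58
α (item deleted) = (5/4)·(1 − 7.24/11.58) = 0.468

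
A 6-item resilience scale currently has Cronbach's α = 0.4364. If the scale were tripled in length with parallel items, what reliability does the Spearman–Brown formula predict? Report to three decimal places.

Length factor m = 3
α' = m·α / (1 + (m−1)·α)
   = 3 × 0.4364 / (1 + (3 − 1) × 0.4364)
   = 1.3092 / 1.8728 = 0.699

predicted reliability = 0.699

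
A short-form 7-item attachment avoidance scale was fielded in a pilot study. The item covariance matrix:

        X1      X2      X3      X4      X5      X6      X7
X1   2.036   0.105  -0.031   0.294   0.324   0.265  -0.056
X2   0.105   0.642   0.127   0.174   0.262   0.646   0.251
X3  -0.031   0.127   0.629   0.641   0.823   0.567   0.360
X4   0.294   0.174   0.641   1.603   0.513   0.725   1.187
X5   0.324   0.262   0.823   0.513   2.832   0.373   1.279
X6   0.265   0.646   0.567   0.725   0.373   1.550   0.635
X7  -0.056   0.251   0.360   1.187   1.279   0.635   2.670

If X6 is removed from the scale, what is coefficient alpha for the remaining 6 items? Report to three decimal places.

coefficient alpha = 0.655

Remaining items: X1, X2, X3, X4, X5, X7 (k = 6).
sum of item variances = 2.036 + 0.642 + 0.629 + 1.603 + 2.832 + 2.670 = 10.412
σ²_T = 10.412 + 2 × 6.253 = 22.918
α (item deleted) = (6/5)·(1 − 10.412/22.918) = 0.655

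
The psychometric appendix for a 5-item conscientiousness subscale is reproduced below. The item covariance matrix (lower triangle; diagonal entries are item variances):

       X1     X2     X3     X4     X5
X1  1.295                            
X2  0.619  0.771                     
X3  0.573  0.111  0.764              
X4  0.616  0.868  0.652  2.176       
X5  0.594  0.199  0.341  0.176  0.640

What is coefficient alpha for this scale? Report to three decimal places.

Σσᵢ² = 1.295 + 0.771 + 0.764 + 2.176 + 0.640 = 5.646
Sum of the distinct covariances = 4.749
σ²_total = 5.646 + 2 × 4.749 = 15.144
α = (k/(k−1))·(1 − Σσᵢ²/σ²_total) = (5/4)·(1 − 5.646/15.144) = 0.784

coefficient alpha = 0.784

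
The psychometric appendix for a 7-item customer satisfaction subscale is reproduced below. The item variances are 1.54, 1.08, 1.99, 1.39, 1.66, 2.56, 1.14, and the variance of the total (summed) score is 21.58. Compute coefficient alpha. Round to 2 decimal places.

α = 0.55

sum of item variances = 1.54 + 1.08 + 1.99 + 1.39 + 1.66 + 2.56 + 1.14 = 11.36
α = (k/(k−1))·(1 − sum of item variances/σ²_total) = (7/6)·(1 − 11.36/21.58) = 0.55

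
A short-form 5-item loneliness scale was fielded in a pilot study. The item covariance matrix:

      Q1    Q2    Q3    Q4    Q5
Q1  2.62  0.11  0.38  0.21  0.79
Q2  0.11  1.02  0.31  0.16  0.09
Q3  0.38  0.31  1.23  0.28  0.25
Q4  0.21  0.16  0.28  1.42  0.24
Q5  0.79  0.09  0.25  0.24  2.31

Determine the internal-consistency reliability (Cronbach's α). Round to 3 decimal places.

ΣVar(i) = 2.62 + 1.02 + 1.23 + 1.42 + 2.31 = 8.60
Σ_{i<j} σ_ij = 2.82
total variance = 8.60 + 2 × 2.82 = 14.24
α = (k/(k−1))·(1 − ΣVar(i)/total variance) = (5/4)·(1 − 8.60/14.24) = 0.495

α = 0.495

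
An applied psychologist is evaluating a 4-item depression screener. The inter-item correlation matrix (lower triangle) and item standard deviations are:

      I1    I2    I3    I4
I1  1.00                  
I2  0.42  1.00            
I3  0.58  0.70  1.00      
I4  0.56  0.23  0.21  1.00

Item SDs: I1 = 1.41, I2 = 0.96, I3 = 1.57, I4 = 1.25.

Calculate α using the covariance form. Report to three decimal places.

Σσ²ᵢ = 1.41² + 0.96² + 1.57² + 1.25² = 6.9371
Covariances σ_ij = r_ij · s_i · s_j:
  σ(I1,I2) = 0.42 × 1.41 × 0.96 = 0.5685
  σ(I1,I3) = 0.58 × 1.41 × 1.57 = 1.2839
  σ(I1,I4) = 0.56 × 1.41 × 1.25 = 0.9870
  σ(I2,I3) = 0.70 × 0.96 × 1.57 = 1.0550
  σ(I2,I4) = 0.23 × 0.96 × 1.25 = 0.2760
  σ(I3,I4) = 0.21 × 1.57 × 1.25 = 0.4121
σ²_T = Σσ²ᵢ + 2·Σσ_ij = 6.9371 + 2 × 4.5825 = 16.1021
α = (4/3)·(1 − 6.9371/16.1021) = 0.759

α = 0.759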